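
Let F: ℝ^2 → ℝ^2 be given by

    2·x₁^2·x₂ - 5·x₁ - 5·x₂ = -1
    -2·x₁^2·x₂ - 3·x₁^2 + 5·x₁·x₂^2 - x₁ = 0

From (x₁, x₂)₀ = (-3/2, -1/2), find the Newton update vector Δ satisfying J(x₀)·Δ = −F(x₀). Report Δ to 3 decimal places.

At (-3/2, -1/2): F = (8.750, -4.875).
Jacobian J = [[4·x₁·x₂ - 5, 2·x₁^2 - 5], [-4·x₁·x₂ - 6·x₁ + 5·x₂^2 - 1, -2·x₁^2 + 10·x₁·x₂]].
At the point, J = [[-2.000, -0.500], [6.250, 3.000]] (det J = -2.875).
Solving J·Δ = −F gives Δ = (8.283, -15.630).

(8.283, -15.630)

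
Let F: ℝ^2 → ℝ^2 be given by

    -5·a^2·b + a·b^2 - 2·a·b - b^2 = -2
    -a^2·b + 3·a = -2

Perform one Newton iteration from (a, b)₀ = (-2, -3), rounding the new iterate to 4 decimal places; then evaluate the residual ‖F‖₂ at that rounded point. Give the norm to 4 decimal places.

7.2929

At (-2, -3): F = (23.0000, 8.0000).
Jacobian J = [[-10·a·b + b^2 - 2·b, -5·a^2 + 2·a·b - 2·a - 2·b], [-2·a·b + 3, -a^2]].
At the point, J = [[-45.0000, 2.0000], [-9.0000, -4.0000]] (det J = 198.0000).
Solving J·Δ = −F gives Δ = (0.5455, 0.7727).
Then the next iterate is (a, b)₁ = (-1.4545, -2.2273).
Re-evaluating at (-1.4545, -2.2273): F = (6.904389, 2.348510), so ‖F‖₂ = 7.2929.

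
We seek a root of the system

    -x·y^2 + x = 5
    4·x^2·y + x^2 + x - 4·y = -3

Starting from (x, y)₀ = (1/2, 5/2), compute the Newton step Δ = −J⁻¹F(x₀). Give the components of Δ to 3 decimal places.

(-0.295, -2.430)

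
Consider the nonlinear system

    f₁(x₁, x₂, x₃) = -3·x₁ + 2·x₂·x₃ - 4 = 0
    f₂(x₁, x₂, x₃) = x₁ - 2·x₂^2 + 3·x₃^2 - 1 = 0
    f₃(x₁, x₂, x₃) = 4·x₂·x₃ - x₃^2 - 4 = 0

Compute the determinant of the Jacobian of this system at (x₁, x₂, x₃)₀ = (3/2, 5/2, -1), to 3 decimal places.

436.000

J = [[-3, 2·x₃, 2·x₂], [1, -4·x₂, 6·x₃], [0, 4·x₃, 4·x₂ - 2·x₃]].
At the point, J = [[-3.000, -2.000, 5.000], [1.000, -10.000, -6.000], [0.000, -4.000, 12.000]].
det J = 436.000.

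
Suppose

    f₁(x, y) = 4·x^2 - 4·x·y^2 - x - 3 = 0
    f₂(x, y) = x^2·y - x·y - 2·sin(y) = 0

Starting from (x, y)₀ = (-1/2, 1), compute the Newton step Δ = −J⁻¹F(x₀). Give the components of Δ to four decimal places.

(-0.3249, -0.8561)

At (-1/2, 1): F = (0.5000, -0.932942).
Jacobian J = [[8·x - 4·y^2 - 1, -8·x·y], [2·x·y - y, x^2 - x - 2·cos(y)]].
At the point, J = [[-9.0000, 4.0000], [-2.0000, -0.330605]] (det J = 10.975442).
Solving J·Δ = −F gives Δ = (-0.3249, -0.8561).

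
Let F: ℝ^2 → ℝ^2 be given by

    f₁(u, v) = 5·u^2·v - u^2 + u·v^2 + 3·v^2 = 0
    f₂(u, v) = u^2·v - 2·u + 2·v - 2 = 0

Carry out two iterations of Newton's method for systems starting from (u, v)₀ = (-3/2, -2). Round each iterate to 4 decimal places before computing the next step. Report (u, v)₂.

(-0.9491, -0.0620)

At (-3/2, -2): F = (-18.7500, -7.5000).
Jacobian J = [[10·u·v - 2·u + v^2, 5·u^2 + 2·u·v + 6·v], [2·u·v - 2, u^2 + 2]].
At the point, J = [[37.0000, 5.2500], [4.0000, 4.2500]] (det J = 136.2500).
Solving J·Δ = −F gives Δ = (0.2959, 1.4862).
Then the next iterate is (u, v)₁ = (-1.2041, -0.5138).
Round to (-1.2041, -0.5138) and repeat: F = (-4.700439, -1.364336), J = [[8.858856, 5.403817], [-0.762667, 3.449857]].
Δ = (0.2550, 0.4518), so (u, v)₂ = (-0.9491, -0.0620).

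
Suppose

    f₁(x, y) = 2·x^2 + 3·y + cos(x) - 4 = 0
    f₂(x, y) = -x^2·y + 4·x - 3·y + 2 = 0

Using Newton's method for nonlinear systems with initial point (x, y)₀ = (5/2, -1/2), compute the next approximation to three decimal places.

At (5/2, -1/2): F = (6.19886, 16.625).
Jacobian J = [[4·x - sin(x), 3], [-2·x·y + 4, -x^2 - 3]].
At the point, J = [[9.40153, 3.000], [6.500, -9.250]] (det J = -106.46413).
Solving J·Δ = −F gives Δ = (-1.007, 1.090).
Then the next iterate is (x, y)₁ = (1.493, 0.590).

(1.493, 0.590)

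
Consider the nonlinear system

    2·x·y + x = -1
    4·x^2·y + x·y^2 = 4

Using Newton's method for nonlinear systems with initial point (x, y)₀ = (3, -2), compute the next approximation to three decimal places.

(2.000, -1.167)

At (3, -2): F = (-8.000, -64.000).
Jacobian J = [[2·y + 1, 2·x], [8·x·y + y^2, 4·x^2 + 2·x·y]].
At the point, J = [[-3.000, 6.000], [-44.000, 24.000]] (det J = 192.000).
Solving J·Δ = −F gives Δ = (-1.000, 0.833).
Then the next iterate is (x, y)₁ = (2.000, -1.167).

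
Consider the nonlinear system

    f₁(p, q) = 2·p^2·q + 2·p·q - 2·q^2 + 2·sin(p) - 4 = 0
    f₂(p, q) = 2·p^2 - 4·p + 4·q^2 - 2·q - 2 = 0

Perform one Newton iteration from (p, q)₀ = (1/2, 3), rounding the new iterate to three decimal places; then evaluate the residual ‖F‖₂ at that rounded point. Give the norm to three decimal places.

At (1/2, 3): F = (-16.54115, 26.500).
Jacobian J = [[4·p·q + 2·q + 2·cos(p), 2·p^2 + 2·p - 4·q], [4·p - 4, 8·q - 2]].
At the point, J = [[13.75517, -10.500], [-2.000, 22.000]] (det J = 281.61363).
Solving J·Δ = −F gives Δ = (0.304, -1.177).
Then the next iterate is (p, q)₁ = (0.804, 1.823).
Re-evaluating at (0.804, 1.823): F = (-3.91817, 5.72415), so ‖F‖₂ = 6.937.

6.937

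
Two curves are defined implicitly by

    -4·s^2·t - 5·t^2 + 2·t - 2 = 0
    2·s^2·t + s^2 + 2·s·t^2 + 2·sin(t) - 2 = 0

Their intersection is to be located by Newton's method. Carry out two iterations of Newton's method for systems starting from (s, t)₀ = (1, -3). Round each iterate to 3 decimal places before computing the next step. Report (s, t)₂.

(1.794, -1.829)

At (1, -3): F = (-41.000, 10.71776).
Jacobian J = [[-8·s·t, -4·s^2 - 10·t + 2], [4·s·t + 2·s + 2·t^2, 2·s^2 + 4·s·t + 2·cos(t)]].
At the point, J = [[24.000, 28.000], [8.000, -11.97998]] (det J = -511.51964).
Solving J·Δ = −F gives Δ = (0.374, 1.144).
Then the next iterate is (s, t)₁ = (1.374, -1.856).
Round to (1.374, -1.856) and repeat: F = (-8.92009, 0.42701), J = [[20.40115, 13.00850], [-0.56310, -6.98753]].
Δ = (0.420, 0.027), so (s, t)₂ = (1.794, -1.829).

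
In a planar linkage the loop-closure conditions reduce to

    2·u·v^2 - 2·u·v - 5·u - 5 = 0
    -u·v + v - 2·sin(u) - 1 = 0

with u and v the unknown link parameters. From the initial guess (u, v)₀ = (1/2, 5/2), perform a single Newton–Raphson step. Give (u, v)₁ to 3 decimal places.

(0.447, 3.470)

At (1/2, 5/2): F = (-3.750, -0.70885).
Jacobian J = [[2·v^2 - 2·v - 5, 4·u·v - 2·u], [-v - 2·cos(u), -u + 1]].
At the point, J = [[2.500, 4.000], [-4.25517, 0.500]] (det J = 18.27066).
Solving J·Δ = −F gives Δ = (-0.053, 0.970).
Then the next iterate is (u, v)₁ = (0.447, 3.470).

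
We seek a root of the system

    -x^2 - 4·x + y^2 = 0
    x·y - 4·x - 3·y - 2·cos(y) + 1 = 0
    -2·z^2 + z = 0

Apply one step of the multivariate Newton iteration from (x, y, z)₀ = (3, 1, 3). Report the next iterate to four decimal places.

At (3, 1, 3): F = (-20.0000, -12.080605, -15.0000).
Jacobian J = [[-2·x - 4, 2·y, 0], [y - 4, x + 2·sin(y) - 3, 0], [0, 0, -4·z + 1]].
At the point, J = [[-10.0000, 2.0000, 0.0000], [-3.0000, 1.682942, 0.0000], [0.0000, 0.0000, -11.0000]] (det J = 119.123617).
Solving J·Δ = −F gives Δ = (-0.8770, 5.6149, -1.3636).
Then the next iterate is (x, y, z)₁ = (2.1230, 6.6149, 1.6364).

(2.1230, 6.6149, 1.6364)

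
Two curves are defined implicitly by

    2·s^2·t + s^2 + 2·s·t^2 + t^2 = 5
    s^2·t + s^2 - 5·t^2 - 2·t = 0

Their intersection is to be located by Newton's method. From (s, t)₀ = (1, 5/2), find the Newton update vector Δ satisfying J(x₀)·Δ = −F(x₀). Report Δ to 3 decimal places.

At (1, 5/2): F = (19.750, -32.750).
Jacobian J = [[4·s·t + 2·s + 2·t^2, 2·s^2 + 4·s·t + 2·t], [2·s·t + 2·s, s^2 - 10·t - 2]].
At the point, J = [[24.500, 17.000], [7.000, -26.000]] (det J = -756.000).
Solving J·Δ = −F gives Δ = (0.057, -1.244).

(0.057, -1.244)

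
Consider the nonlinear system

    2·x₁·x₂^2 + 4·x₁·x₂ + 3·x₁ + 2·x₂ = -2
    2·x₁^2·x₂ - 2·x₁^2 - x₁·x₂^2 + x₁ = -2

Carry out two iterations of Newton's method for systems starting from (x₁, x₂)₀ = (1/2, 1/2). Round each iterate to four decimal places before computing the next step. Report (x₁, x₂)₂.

(5.4831, -7.2803)

At (1/2, 1/2): F = (5.7500, 2.1250).
Jacobian J = [[2·x₂^2 + 4·x₂ + 3, 4·x₁·x₂ + 4·x₁ + 2], [4·x₁·x₂ - 4·x₁ - x₂^2 + 1, 2·x₁^2 - 2·x₁·x₂]].
At the point, J = [[5.5000, 5.0000], [-0.2500, 0.0000]] (det J = 1.2500).
Solving J·Δ = −F gives Δ = (8.5000, -10.5000).
Then the next iterate is (x₁, x₂)₁ = (9.0000, -10.0000).
Round to (9.0000, -10.0000) and repeat: F = (1449.0000, -2671.0000), J = [[163.0000, -322.0000], [-495.0000, 342.0000]].
Δ = (-3.5169, 2.7197), so (x₁, x₂)₂ = (5.4831, -7.2803).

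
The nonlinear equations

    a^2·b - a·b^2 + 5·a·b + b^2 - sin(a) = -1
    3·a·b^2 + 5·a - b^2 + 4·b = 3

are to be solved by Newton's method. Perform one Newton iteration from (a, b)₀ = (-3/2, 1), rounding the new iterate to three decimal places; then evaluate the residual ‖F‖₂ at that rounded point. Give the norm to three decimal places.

At (-3/2, 1): F = (-0.75251, -12.000).
Jacobian J = [[2·a·b - b^2 + 5·b - cos(a), a^2 - 2·a·b + 5·a + 2·b], [3·b^2 + 5, 6·a·b - 2·b + 4]].
At the point, J = [[0.92926, -0.250], [8.000, -7.000]] (det J = -4.50484).
Solving J·Δ = −F gives Δ = (0.503, -1.139).
Then the next iterate is (a, b)₁ = (-0.997, -0.139).
Re-evaluating at (-0.997, -0.139): F = (2.43318, -8.61811), so ‖F‖₂ = 8.955.

8.955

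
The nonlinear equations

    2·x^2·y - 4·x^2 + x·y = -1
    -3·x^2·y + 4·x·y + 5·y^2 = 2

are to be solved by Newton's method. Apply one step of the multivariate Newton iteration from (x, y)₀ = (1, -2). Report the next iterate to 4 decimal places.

At (1, -2): F = (-9.0000, 16.0000).
Jacobian J = [[4·x·y - 8·x + y, 2·x^2 + x], [-6·x·y + 4·y, -3·x^2 + 4·x + 10·y]].
At the point, J = [[-18.0000, 3.0000], [4.0000, -19.0000]] (det J = 330.0000).
Solving J·Δ = −F gives Δ = (-0.3727, 0.7636).
Then the next iterate is (x, y)₁ = (0.6273, -1.2364).

(0.6273, -1.2364)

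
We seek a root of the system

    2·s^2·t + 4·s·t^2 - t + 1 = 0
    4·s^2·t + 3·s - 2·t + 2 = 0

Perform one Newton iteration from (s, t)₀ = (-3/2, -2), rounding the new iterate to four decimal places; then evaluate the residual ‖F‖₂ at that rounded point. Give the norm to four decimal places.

At (-3/2, -2): F = (-30.0000, -16.5000).
Jacobian J = [[4·s·t + 4·t^2, 2·s^2 + 8·s·t - 1], [8·s·t + 3, 4·s^2 - 2]].
At the point, J = [[28.0000, 27.5000], [27.0000, 7.0000]] (det J = -546.5000).
Solving J·Δ = −F gives Δ = (0.4460, 0.6368).
Then the next iterate is (s, t)₁ = (-1.0540, -1.3632).
Re-evaluating at (-1.0540, -1.3632): F = (-8.500254, -4.493203), so ‖F‖₂ = 9.6147.

9.6147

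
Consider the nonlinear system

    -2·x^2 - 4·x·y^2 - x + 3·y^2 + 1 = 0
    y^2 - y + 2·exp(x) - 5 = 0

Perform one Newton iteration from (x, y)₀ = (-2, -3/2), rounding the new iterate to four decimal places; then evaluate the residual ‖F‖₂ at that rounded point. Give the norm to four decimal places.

204.7376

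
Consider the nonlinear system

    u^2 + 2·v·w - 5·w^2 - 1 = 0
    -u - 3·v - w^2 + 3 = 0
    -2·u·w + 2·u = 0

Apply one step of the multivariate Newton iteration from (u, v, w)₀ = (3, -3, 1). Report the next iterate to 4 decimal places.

At (3, -3, 1): F = (-3.0000, 8.0000, 0.0000).
Jacobian J = [[2·u, 2·w, 2·v - 10·w], [-1, -3, -2·w], [-2·w + 2, 0, -2·u]].
At the point, J = [[6.0000, 2.0000, -16.0000], [-1.0000, -3.0000, -2.0000], [0.0000, 0.0000, -6.0000]] (det J = 96.0000).
Solving J·Δ = −F gives Δ = (-0.4375, 2.8125, 0.0000).
Then the next iterate is (u, v, w)₁ = (2.5625, -0.1875, 1.0000).

(2.5625, -0.1875, 1.0000)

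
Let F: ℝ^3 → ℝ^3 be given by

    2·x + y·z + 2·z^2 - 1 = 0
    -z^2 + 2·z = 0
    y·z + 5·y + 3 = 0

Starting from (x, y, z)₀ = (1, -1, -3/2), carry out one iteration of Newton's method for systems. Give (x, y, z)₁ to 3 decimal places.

At (1, -1, -3/2): F = (7.000, -5.250, -0.500).
Jacobian J = [[2, z, y + 4·z], [0, 0, -2·z + 2], [0, z + 5, y]].
At the point, J = [[2.000, -1.500, -7.000], [0.000, 0.000, 5.000], [0.000, 3.500, -1.000]] (det J = -35.000).
Solving J·Δ = −F gives Δ = (0.507, 0.443, 1.050).
Then the next iterate is (x, y, z)₁ = (1.507, -0.557, -0.450).

(1.507, -0.557, -0.450)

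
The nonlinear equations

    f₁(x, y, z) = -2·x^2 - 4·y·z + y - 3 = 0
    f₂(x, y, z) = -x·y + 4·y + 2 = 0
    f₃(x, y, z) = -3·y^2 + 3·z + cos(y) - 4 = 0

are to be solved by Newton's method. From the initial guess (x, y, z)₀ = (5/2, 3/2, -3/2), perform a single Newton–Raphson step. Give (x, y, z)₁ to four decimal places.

(2.5635, -1.2698, -5.6706)

At (5/2, 3/2, -3/2): F = (-5.0000, 4.2500, -15.179263).
Jacobian J = [[-4·x, -4·z + 1, -4·y], [-y, -x + 4, 0], [0, -6·y - sin(y), 3]].
At the point, J = [[-10.0000, 7.0000, -6.0000], [-1.5000, 1.5000, 0.0000], [0.0000, -9.997495, 3.0000]] (det J = -103.477455).
Solving J·Δ = −F gives Δ = (0.0635, -2.7698, -4.1706).
Then the next iterate is (x, y, z)₁ = (2.5635, -1.2698, -5.6706).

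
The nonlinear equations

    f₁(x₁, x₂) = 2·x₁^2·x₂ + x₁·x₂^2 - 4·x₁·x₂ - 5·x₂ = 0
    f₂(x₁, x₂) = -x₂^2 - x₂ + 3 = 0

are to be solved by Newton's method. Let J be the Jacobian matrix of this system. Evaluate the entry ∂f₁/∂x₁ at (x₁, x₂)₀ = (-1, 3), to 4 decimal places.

-15.0000

∂f₁/∂x₁ = 4·x₁·x₂ + x₂^2 - 4·x₂.
At (-1, 3) this is -15.0000.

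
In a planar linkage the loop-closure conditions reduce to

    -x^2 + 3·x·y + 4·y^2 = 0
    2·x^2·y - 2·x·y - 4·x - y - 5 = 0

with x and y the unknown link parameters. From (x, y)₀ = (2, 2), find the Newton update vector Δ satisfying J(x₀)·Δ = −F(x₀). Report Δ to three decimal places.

(1.329, -1.212)

At (2, 2): F = (24.000, -7.000).
Jacobian J = [[-2·x + 3·y, 3·x + 8·y], [4·x·y - 2·y - 4, 2·x^2 - 2·x - 1]].
At the point, J = [[2.000, 22.000], [8.000, 3.000]] (det J = -170.000).
Solving J·Δ = −F gives Δ = (1.329, -1.212).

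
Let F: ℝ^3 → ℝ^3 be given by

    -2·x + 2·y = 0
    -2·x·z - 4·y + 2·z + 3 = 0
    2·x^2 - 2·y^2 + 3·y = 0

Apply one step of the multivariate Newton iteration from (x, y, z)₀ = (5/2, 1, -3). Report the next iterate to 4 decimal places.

(1.1667, 1.1667, -3.2222)

At (5/2, 1, -3): F = (-3.0000, 8.0000, 13.5000).
Jacobian J = [[-2, 2, 0], [-2·z, -4, -2·x + 2], [4·x, -4·y + 3, 0]].
At the point, J = [[-2.0000, 2.0000, 0.0000], [6.0000, -4.0000, -3.0000], [10.0000, -1.0000, 0.0000]] (det J = -54.0000).
Solving J·Δ = −F gives Δ = (-1.3333, 0.1667, -0.2222).
Then the next iterate is (x, y, z)₁ = (1.1667, 1.1667, -3.2222).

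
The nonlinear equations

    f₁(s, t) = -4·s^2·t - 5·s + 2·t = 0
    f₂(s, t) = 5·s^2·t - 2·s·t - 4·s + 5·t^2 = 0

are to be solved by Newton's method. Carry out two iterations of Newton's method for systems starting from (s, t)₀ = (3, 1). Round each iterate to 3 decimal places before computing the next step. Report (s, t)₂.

At (3, 1): F = (-49.000, 32.000).
Jacobian J = [[-8·s·t - 5, -4·s^2 + 2], [10·s·t - 2·t - 4, 5·s^2 - 2·s + 10·t]].
At the point, J = [[-29.000, -34.000], [24.000, 49.000]] (det J = -605.000).
Solving J·Δ = −F gives Δ = (-2.170, 0.410).
Then the next iterate is (s, t)₁ = (0.830, 1.410).
Round to (0.830, 1.410) and repeat: F = (-5.21540, 9.13664), J = [[-14.36240, -0.75560], [4.883, 15.88450]].
Δ = (-0.338, -0.471), so (s, t)₂ = (0.492, 0.939).

(0.492, 0.939)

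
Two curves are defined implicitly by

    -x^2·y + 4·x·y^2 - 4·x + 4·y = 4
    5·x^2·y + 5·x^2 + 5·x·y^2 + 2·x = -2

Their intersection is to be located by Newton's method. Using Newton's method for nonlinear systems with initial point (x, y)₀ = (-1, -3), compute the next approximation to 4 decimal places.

(-1.1001, -1.2369)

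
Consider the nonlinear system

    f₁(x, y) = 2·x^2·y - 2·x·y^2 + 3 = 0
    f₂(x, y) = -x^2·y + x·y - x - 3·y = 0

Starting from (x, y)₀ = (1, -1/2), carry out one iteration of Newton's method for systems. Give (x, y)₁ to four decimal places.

(1.6842, -0.4474)

At (1, -1/2): F = (1.5000, 0.5000).
Jacobian J = [[4·x·y - 2·y^2, 2·x^2 - 4·x·y], [-2·x·y + y - 1, -x^2 + x - 3]].
At the point, J = [[-2.5000, 4.0000], [-0.5000, -3.0000]] (det J = 9.5000).
Solving J·Δ = −F gives Δ = (0.6842, 0.0526).
Then the next iterate is (x, y)₁ = (1.6842, -0.4474).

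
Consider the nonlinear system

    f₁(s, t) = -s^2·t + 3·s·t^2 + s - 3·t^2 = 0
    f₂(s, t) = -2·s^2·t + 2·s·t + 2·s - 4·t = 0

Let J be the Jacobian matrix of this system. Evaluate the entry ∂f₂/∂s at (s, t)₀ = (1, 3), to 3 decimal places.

∂f₂/∂s = -4·s·t + 2·t + 2.
At (1, 3) this is -4.000.

-4.000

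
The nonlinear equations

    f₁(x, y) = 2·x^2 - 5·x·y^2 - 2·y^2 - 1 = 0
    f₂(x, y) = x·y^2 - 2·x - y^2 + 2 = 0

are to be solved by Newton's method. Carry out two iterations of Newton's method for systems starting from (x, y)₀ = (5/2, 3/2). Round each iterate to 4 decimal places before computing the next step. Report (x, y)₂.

(10.2061, 1.3771)

At (5/2, 3/2): F = (-21.1250, 0.3750).
Jacobian J = [[4·x - 5·y^2, -10·x·y - 4·y], [y^2 - 2, 2·x·y - 2·y]].
At the point, J = [[-1.2500, -43.5000], [0.2500, 4.5000]] (det J = 5.2500).
Solving J·Δ = −F gives Δ = (15.0000, -0.9167).
Then the next iterate is (x, y)₁ = (17.5000, 0.5833).
Round to (17.5000, 0.5833) and repeat: F = (581.048619, -27.386058), J = [[68.298806, -104.4107], [-1.659761, 19.2489]].
Δ = (-7.2939, 0.7938), so (x, y)₂ = (10.2061, 1.3771).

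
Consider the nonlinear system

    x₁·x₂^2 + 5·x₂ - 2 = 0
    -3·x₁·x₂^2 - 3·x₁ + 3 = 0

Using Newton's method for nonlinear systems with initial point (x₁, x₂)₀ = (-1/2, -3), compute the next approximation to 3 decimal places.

(-0.811, 0.038)

At (-1/2, -3): F = (-21.500, 18.000).
Jacobian J = [[x₂^2, 2·x₁·x₂ + 5], [-3·x₂^2 - 3, -6·x₁·x₂]].
At the point, J = [[9.000, 8.000], [-30.000, -9.000]] (det J = 159.000).
Solving J·Δ = −F gives Δ = (-0.311, 3.038).
Then the next iterate is (x₁, x₂)₁ = (-0.811, 0.038).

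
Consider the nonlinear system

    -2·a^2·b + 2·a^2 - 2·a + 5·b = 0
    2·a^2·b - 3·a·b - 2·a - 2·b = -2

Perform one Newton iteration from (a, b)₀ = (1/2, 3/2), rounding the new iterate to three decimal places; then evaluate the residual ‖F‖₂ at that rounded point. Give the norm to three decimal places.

At (1/2, 3/2): F = (6.250, -3.500).
Jacobian J = [[-4·a·b + 4·a - 2, -2·a^2 + 5], [4·a·b - 3·b - 2, 2·a^2 - 3·a - 2]].
At the point, J = [[-3.000, 4.500], [-3.500, -3.000]] (det J = 24.750).
Solving J·Δ = −F gives Δ = (0.121, -1.308).
Then the next iterate is (a, b)₁ = (0.621, 0.192).
Re-evaluating at (0.621, 0.192): F = (0.34120, 0.16439), so ‖F‖₂ = 0.379.

0.379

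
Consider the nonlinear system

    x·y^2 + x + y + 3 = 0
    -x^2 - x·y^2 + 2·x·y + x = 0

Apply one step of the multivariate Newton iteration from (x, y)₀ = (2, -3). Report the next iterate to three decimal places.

At (2, -3): F = (20.000, -32.000).
Jacobian J = [[y^2 + 1, 2·x·y + 1], [-2·x - y^2 + 2·y + 1, -2·x·y + 2·x]].
At the point, J = [[10.000, -11.000], [-18.000, 16.000]] (det J = -38.000).
Solving J·Δ = −F gives Δ = (-0.842, 1.053).
Then the next iterate is (x, y)₁ = (1.158, -1.947).

(1.158, -1.947)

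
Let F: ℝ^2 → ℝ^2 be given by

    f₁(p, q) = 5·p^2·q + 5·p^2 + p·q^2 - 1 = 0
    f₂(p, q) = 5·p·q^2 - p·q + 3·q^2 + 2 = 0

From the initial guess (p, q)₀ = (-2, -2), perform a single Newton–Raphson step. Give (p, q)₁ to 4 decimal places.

(-1.7115, -1.2115)

At (-2, -2): F = (-29.0000, -30.0000).
Jacobian J = [[10·p·q + 10·p + q^2, 5·p^2 + 2·p·q], [5·q^2 - q, 10·p·q - p + 6·q]].
At the point, J = [[24.0000, 28.0000], [22.0000, 30.0000]] (det J = 104.0000).
Solving J·Δ = −F gives Δ = (0.2885, 0.7885).
Then the next iterate is (p, q)₁ = (-1.7115, -1.2115).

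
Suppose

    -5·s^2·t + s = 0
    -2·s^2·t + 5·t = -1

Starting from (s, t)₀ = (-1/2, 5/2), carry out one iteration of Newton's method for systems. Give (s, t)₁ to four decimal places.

At (-1/2, 5/2): F = (-3.6250, 12.2500).
Jacobian J = [[-10·s·t + 1, -5·s^2], [-4·s·t, -2·s^2 + 5]].
At the point, J = [[13.5000, -1.2500], [5.0000, 4.5000]] (det J = 67.0000).
Solving J·Δ = −F gives Δ = (0.0149, -2.7388).
Then the next iterate is (s, t)₁ = (-0.4851, -0.2388).

(-0.4851, -0.2388)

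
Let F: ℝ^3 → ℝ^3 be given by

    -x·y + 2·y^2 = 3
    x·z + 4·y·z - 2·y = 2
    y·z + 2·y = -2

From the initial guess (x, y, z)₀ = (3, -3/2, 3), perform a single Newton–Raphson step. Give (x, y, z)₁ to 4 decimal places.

At (3, -3/2, 3): F = (6.0000, -8.0000, -5.5000).
Jacobian J = [[-y, -x + 4·y, 0], [z, 4·z - 2, x + 4·y], [0, z + 2, y]].
At the point, J = [[1.5000, -9.0000, 0.0000], [3.0000, 10.0000, -3.0000], [0.0000, 5.0000, -1.5000]] (det J = -40.5000).
Solving J·Δ = −F gives Δ = (-1.0000, 0.5000, -2.0000).
Then the next iterate is (x, y, z)₁ = (2.0000, -1.0000, 1.0000).

(2.0000, -1.0000, 1.0000)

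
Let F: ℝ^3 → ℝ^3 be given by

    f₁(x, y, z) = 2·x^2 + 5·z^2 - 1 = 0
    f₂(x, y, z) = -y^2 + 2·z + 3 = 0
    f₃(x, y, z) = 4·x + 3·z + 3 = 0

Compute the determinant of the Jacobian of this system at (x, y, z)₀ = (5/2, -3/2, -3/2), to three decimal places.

270.000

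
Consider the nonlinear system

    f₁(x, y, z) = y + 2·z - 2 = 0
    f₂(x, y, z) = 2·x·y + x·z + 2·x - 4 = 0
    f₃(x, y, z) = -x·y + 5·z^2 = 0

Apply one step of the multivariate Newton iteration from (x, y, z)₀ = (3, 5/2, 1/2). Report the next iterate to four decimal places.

At (3, 5/2, 1/2): F = (1.5000, 18.5000, -6.2500).
Jacobian J = [[0, 1, 2], [2·y + z + 2, 2·x, x], [-y, -x, 10·z]].
At the point, J = [[0.0000, 1.0000, 2.0000], [7.5000, 6.0000, 3.0000], [-2.5000, -3.0000, 5.0000]] (det J = -60.0000).
Solving J·Δ = −F gives Δ = (-1.4792, -1.1458, -0.1771).
Then the next iterate is (x, y, z)₁ = (1.5208, 1.3542, 0.3229).

(1.5208, 1.3542, 0.3229)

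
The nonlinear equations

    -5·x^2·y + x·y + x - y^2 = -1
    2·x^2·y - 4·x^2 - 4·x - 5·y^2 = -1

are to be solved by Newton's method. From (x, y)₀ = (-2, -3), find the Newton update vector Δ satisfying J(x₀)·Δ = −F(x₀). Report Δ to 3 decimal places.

At (-2, -3): F = (56.000, -76.000).
Jacobian J = [[-10·x·y + y + 1, -5·x^2 + x - 2·y], [4·x·y - 8·x - 4, 2·x^2 - 10·y]].
At the point, J = [[-62.000, -16.000], [36.000, 38.000]] (det J = -1780.000).
Solving J·Δ = −F gives Δ = (0.512, 1.515).

(0.512, 1.515)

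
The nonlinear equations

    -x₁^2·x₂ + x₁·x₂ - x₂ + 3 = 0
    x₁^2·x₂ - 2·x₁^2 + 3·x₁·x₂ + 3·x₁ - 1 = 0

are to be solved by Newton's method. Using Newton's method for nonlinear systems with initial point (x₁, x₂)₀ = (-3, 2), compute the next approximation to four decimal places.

At (-3, 2): F = (-23.0000, -28.0000).
Jacobian J = [[-2·x₁·x₂ + x₂, -x₁^2 + x₁ - 1], [2·x₁·x₂ - 4·x₁ + 3·x₂ + 3, x₁^2 + 3·x₁]].
At the point, J = [[14.0000, -13.0000], [9.0000, 0.0000]] (det J = 117.0000).
Solving J·Δ = −F gives Δ = (3.1111, 1.5812).
Then the next iterate is (x₁, x₂)₁ = (0.1111, 3.5812).

(0.1111, 3.5812)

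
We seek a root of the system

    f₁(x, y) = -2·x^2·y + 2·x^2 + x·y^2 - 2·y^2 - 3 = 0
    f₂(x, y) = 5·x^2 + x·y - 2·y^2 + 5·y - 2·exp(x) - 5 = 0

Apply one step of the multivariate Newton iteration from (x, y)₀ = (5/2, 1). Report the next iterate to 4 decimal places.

(-0.9156, 0.4856)

At (5/2, 1): F = (-2.5000, 7.385012).
Jacobian J = [[-4·x·y + 4·x + y^2, -2·x^2 + 2·x·y - 4·y], [10·x + y - 2·exp(x), x - 4·y + 5]].
At the point, J = [[1.0000, -11.5000], [1.635012, 3.5000]] (det J = 22.302639).
Solving J·Δ = −F gives Δ = (-3.4156, -0.5144).
Then the next iterate is (x, y)₁ = (-0.9156, 0.4856).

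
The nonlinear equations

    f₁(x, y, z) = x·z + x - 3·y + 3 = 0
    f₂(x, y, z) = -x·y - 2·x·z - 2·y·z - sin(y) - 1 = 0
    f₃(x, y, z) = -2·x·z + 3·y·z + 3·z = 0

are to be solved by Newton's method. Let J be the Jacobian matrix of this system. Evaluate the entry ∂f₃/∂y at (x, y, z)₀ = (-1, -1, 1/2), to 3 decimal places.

1.500

∂f₃/∂y = 3·z.
At (-1, -1, 1/2) this is 1.500.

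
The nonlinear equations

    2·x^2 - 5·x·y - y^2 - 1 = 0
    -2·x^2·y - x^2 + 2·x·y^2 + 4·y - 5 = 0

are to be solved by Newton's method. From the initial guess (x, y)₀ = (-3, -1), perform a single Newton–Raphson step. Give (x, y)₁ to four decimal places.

At (-3, -1): F = (1.0000, -6.0000).
Jacobian J = [[4·x - 5·y, -5·x - 2·y], [-4·x·y - 2·x + 2·y^2, -2·x^2 + 4·x·y + 4]].
At the point, J = [[-7.0000, 17.0000], [-4.0000, -2.0000]] (det J = 82.0000).
Solving J·Δ = −F gives Δ = (-1.2195, -0.5610).
Then the next iterate is (x, y)₁ = (-4.2195, -1.5610).

(-4.2195, -1.5610)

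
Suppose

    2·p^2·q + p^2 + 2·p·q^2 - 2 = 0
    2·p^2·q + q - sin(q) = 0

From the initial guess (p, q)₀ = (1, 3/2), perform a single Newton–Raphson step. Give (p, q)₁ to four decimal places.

At (1, 3/2): F = (6.5000, 3.502505).
Jacobian J = [[4·p·q + 2·p + 2·q^2, 2·p^2 + 4·p·q], [4·p·q, 2·p^2 - cos(q) + 1]].
At the point, J = [[12.5000, 8.0000], [6.0000, 2.929263]] (det J = -11.384215).
Solving J·Δ = −F gives Δ = (-0.7888, 0.4200).
Then the next iterate is (p, q)₁ = (0.2112, 1.9200).

(0.2112, 1.9200)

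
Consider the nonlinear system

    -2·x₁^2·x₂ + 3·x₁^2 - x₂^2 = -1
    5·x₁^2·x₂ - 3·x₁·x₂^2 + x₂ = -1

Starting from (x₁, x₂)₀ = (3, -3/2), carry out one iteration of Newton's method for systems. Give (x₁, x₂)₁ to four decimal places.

(1.6353, -1.2585)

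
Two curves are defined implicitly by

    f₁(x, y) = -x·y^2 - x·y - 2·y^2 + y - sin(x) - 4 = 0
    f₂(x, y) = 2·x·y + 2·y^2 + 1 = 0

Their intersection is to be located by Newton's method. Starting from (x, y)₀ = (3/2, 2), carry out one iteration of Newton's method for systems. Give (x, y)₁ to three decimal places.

At (3/2, 2): F = (-19.99749, 15.000).
Jacobian J = [[-y^2 - y - cos(x), -2·x·y - x - 4·y + 1], [2·y, 2·x + 4·y]].
At the point, J = [[-6.07074, -14.500], [4.000, 11.000]] (det J = -8.77811).
Solving J·Δ = −F gives Δ = (-0.282, -1.261).
Then the next iterate is (x, y)₁ = (1.218, 0.739).

(1.218, 0.739)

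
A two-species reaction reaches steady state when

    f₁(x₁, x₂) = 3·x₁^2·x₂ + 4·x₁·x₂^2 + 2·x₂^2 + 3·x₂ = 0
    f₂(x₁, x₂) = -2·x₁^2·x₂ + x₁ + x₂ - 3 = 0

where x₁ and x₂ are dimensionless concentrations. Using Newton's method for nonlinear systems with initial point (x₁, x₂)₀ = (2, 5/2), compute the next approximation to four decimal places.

(1.4088, 1.4618)

At (2, 5/2): F = (100.0000, -18.5000).
Jacobian J = [[6·x₁·x₂ + 4·x₂^2, 3·x₁^2 + 8·x₁·x₂ + 4·x₂ + 3], [-4·x₁·x₂ + 1, -2·x₁^2 + 1]].
At the point, J = [[55.0000, 65.0000], [-19.0000, -7.0000]] (det J = 850.0000).
Solving J·Δ = −F gives Δ = (-0.5912, -1.0382).
Then the next iterate is (x₁, x₂)₁ = (1.4088, 1.4618).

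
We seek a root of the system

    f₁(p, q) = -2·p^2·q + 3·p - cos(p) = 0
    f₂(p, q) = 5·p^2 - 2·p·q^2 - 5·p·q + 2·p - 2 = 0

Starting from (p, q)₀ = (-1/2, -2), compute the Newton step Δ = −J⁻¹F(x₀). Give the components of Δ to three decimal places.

At (-1/2, -2): F = (-1.37758, -2.750).
Jacobian J = [[-4·p·q + sin(p) + 3, -2·p^2], [10·p - 2·q^2 - 5·q + 2, -4·p·q - 5·p]].
At the point, J = [[-1.47943, -0.500], [-1.000, -1.500]] (det J = 1.71914).
Solving J·Δ = −F gives Δ = (-0.402, -1.565).

(-0.402, -1.565)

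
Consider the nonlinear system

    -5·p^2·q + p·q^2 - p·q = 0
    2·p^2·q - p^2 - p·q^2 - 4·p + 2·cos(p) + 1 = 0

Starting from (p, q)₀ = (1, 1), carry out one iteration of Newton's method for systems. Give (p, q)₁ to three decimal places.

(0.590, 0.775)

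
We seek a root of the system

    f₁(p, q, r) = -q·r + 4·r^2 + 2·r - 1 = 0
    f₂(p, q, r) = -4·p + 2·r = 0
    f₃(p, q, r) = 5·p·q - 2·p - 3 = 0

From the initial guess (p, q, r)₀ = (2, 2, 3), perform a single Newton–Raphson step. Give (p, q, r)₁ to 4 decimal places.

(0.7520, 1.6984, 1.5040)

At (2, 2, 3): F = (35.0000, -2.0000, 13.0000).
Jacobian J = [[0, -r, -q + 8·r + 2], [-4, 0, 2], [5·q - 2, 5·p, 0]].
At the point, J = [[0.0000, -3.0000, 24.0000], [-4.0000, 0.0000, 2.0000], [8.0000, 10.0000, 0.0000]] (det J = -1008.0000).
Solving J·Δ = −F gives Δ = (-1.2480, -0.3016, -1.4960).
Then the next iterate is (p, q, r)₁ = (0.7520, 1.6984, 1.5040).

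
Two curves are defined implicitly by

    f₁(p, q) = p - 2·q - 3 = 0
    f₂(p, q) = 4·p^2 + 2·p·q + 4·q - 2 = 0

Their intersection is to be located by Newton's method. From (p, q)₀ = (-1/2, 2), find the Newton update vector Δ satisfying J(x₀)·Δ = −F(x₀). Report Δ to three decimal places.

At (-1/2, 2): F = (-7.500, 5.000).
Jacobian J = [[1, -2], [8·p + 2·q, 2·p + 4]].
At the point, J = [[1.000, -2.000], [0.000, 3.000]] (det J = 3.000).
Solving J·Δ = −F gives Δ = (4.167, -1.667).

(4.167, -1.667)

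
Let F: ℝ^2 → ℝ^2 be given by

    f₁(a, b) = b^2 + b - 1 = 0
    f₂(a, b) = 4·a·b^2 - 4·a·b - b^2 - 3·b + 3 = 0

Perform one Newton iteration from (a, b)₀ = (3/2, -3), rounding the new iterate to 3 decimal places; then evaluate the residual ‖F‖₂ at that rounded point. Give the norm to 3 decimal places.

23.022

At (3/2, -3): F = (5.000, 75.000).
Jacobian J = [[0, 2·b + 1], [4·b^2 - 4·b, 8·a·b - 4·a - 2·b - 3]].
At the point, J = [[0.000, -5.000], [48.000, -39.000]] (det J = 240.000).
Solving J·Δ = −F gives Δ = (-0.750, 1.000).
Then the next iterate is (a, b)₁ = (0.750, -2.000).
Re-evaluating at (0.750, -2.000): F = (1.000, 23.000), so ‖F‖₂ = 23.022.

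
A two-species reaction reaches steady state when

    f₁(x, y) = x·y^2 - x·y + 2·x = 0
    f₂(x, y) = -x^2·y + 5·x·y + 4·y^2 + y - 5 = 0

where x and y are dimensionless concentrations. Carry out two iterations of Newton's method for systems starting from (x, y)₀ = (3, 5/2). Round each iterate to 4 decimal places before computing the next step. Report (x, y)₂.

At (3, 5/2): F = (17.2500, 37.5000).
Jacobian J = [[y^2 - y + 2, 2·x·y - x], [-2·x·y + 5·y, -x^2 + 5·x + 8·y + 1]].
At the point, J = [[5.7500, 12.0000], [-2.5000, 27.0000]] (det J = 185.2500).
Solving J·Δ = −F gives Δ = (-0.0850, -1.3968).
Then the next iterate is (x, y)₁ = (2.9150, 1.1032).
Round to (2.9150, 1.1032) and repeat: F = (6.161873, 7.676402), J = [[2.113850, 3.516656], [-0.915656, 15.903375]].
Δ = (-1.9274, -0.5937), so (x, y)₂ = (0.9876, 0.5095).

(0.9876, 0.5095)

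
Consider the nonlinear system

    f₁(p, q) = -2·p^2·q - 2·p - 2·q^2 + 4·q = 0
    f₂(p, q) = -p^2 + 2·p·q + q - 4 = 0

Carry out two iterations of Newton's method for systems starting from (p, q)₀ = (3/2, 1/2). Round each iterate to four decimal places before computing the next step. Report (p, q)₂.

(0.4317, 2.1925)

At (3/2, 1/2): F = (-3.7500, -4.2500).
Jacobian J = [[-4·p·q - 2, -2·p^2 - 4·q + 4], [-2·p + 2·q, 2·p + 1]].
At the point, J = [[-5.0000, -2.5000], [-2.0000, 4.0000]] (det J = -25.0000).
Solving J·Δ = −F gives Δ = (-1.0250, 0.5500).
Then the next iterate is (p, q)₁ = (0.4750, 1.0500).
Round to (0.4750, 1.0500) and repeat: F = (0.571188, -2.178125), J = [[-3.9950, -0.651250], [1.1500, 1.9500]].
Δ = (-0.0433, 1.1425), so (p, q)₂ = (0.4317, 2.1925).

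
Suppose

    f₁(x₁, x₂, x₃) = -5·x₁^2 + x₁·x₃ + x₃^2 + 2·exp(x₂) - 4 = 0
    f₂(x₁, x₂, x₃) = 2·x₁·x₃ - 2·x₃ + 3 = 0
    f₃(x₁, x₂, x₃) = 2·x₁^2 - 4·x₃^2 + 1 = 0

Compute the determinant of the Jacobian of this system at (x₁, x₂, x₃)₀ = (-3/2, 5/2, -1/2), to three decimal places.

828.410

J = [[-10·x₁ + x₃, 2·exp(x₂), x₁ + 2·x₃], [2·x₃, 0, 2·x₁ - 2], [4·x₁, 0, -8·x₃]].
At the point, J = [[14.500, 24.36499, -2.500], [-1.000, 0.000, -5.000], [-6.000, 0.000, 4.000]].
det J = 828.410.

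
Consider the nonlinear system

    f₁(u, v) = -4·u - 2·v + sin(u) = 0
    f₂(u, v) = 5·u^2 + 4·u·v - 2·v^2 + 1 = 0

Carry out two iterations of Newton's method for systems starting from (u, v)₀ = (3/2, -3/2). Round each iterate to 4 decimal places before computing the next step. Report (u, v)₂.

(0.4091, -0.6152)

At (3/2, -3/2): F = (-2.002505, -1.2500).
Jacobian J = [[cos(u) - 4, -2], [10·u + 4·v, 4·u - 4·v]].
At the point, J = [[-3.929263, -2.0000], [9.0000, 12.0000]] (det J = -29.151154).
Solving J·Δ = −F gives Δ = (-0.9101, 0.7867).
Then the next iterate is (u, v)₁ = (0.5899, -0.7133).
Round to (0.5899, -0.7133) and repeat: F = (-0.376722, 0.039214), J = [[-3.169004, -2.0000], [3.0458, 5.2128]].
Δ = (-0.1808, 0.0981), so (u, v)₂ = (0.4091, -0.6152).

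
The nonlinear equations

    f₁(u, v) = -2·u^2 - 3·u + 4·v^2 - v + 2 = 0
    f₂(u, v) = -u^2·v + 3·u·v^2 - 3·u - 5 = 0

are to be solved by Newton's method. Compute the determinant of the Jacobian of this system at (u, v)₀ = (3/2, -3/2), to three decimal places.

249.000

J = [[-4·u - 3, 8·v - 1], [-2·u·v + 3·v^2 - 3, -u^2 + 6·u·v]].
At the point, J = [[-9.000, -13.000], [8.250, -15.750]].
det J = 249.000.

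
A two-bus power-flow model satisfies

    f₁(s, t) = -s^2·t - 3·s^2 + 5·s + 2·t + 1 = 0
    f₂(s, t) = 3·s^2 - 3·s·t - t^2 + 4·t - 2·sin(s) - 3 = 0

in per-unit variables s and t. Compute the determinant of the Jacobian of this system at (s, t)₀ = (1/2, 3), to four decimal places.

J = [[-2·s·t - 6·s + 5, -s^2 + 2], [6·s - 3·t - 2·cos(s), -3·s - 2·t + 4]].
At the point, J = [[-1.0000, 1.7500], [-7.755165, -3.5000]].
det J = 17.0715.

17.0715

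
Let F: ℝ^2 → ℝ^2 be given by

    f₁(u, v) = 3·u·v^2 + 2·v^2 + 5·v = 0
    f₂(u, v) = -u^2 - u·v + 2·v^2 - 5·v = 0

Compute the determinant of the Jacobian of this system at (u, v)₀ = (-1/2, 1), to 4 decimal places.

J = [[3·v^2, 6·u·v + 4·v + 5], [-2·u - v, -u + 4·v - 5]].
At the point, J = [[3.0000, 6.0000], [0.0000, -0.5000]].
det J = -1.5000.

-1.5000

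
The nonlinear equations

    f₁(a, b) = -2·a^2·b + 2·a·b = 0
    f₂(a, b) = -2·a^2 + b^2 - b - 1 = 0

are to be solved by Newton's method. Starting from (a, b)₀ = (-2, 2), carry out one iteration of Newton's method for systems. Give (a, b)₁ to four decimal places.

(-1.0000, 1.6667)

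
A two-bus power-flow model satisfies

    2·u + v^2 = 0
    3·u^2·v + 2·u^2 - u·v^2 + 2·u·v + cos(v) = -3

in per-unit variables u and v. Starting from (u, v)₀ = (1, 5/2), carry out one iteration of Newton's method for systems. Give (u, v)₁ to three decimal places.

(0.364, 1.104)

At (1, 5/2): F = (8.250, 10.44886).
Jacobian J = [[2, 2·v], [6·u·v + 4·u - v^2 + 2·v, 3·u^2 - 2·u·v + 2·u - sin(v)]].
At the point, J = [[2.000, 5.000], [17.750, -0.59847]] (det J = -89.94694).
Solving J·Δ = −F gives Δ = (-0.636, -1.396).
Then the next iterate is (u, v)₁ = (0.364, 1.104).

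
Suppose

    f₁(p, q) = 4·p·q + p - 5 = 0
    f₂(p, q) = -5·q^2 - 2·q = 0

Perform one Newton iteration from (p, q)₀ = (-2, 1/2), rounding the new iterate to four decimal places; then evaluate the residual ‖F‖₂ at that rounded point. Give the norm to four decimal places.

3.6490

At (-2, 1/2): F = (-11.0000, -2.2500).
Jacobian J = [[4·q + 1, 4·p], [0, -10·q - 2]].
At the point, J = [[3.0000, -8.0000], [0.0000, -7.0000]] (det J = -21.0000).
Solving J·Δ = −F gives Δ = (2.8095, -0.3214).
Then the next iterate is (p, q)₁ = (0.8095, 0.1786).
Re-evaluating at (0.8095, 0.1786): F = (-3.612193, -0.516690), so ‖F‖₂ = 3.6490.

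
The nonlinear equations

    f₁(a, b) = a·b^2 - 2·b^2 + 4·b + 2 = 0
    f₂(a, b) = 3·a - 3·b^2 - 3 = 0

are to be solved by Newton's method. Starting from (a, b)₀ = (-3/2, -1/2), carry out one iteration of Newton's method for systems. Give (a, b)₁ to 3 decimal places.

(1.224, -0.474)

At (-3/2, -1/2): F = (-0.875, -8.250).
Jacobian J = [[b^2, 2·a·b - 4·b + 4], [3, -6·b]].
At the point, J = [[0.250, 7.500], [3.000, 3.000]] (det J = -21.750).
Solving J·Δ = −F gives Δ = (2.724, 0.026).
Then the next iterate is (a, b)₁ = (1.224, -0.474).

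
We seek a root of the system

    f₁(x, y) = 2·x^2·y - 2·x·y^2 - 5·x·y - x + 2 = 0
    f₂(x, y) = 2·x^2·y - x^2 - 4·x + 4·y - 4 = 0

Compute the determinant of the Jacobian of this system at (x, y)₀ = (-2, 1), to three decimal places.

J = [[4·x·y - 2·y^2 - 5·y - 1, 2·x^2 - 4·x·y - 5·x], [4·x·y - 2·x - 4, 2·x^2 + 4]].
At the point, J = [[-16.000, 26.000], [-8.000, 12.000]].
det J = 16.000.

16.000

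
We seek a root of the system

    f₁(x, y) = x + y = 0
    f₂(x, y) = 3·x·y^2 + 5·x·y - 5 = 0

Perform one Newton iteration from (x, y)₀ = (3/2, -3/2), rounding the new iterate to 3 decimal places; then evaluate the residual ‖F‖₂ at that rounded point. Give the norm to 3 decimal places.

16.346

At (3/2, -3/2): F = (0.000, -6.125).
Jacobian J = [[1, 1], [3·y^2 + 5·y, 6·x·y + 5·x]].
At the point, J = [[1.000, 1.000], [-0.750, -6.000]] (det J = -5.250).
Solving J·Δ = −F gives Δ = (1.167, -1.167).
Then the next iterate is (x, y)₁ = (2.667, -2.667).
Re-evaluating at (2.667, -2.667): F = (0.000, 16.34578), so ‖F‖₂ = 16.346.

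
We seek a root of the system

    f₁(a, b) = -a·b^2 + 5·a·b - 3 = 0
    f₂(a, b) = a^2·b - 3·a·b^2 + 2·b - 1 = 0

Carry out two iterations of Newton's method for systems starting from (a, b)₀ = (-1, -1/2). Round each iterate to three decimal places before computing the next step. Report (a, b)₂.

At (-1, -1/2): F = (-0.250, -1.750).
Jacobian J = [[-b^2 + 5·b, -2·a·b + 5·a], [2·a·b - 3·b^2, a^2 - 6·a·b + 2]].
At the point, J = [[-2.750, -6.000], [0.250, 0.000]] (det J = 1.500).
Solving J·Δ = −F gives Δ = (7.000, -3.250).
Then the next iterate is (a, b)₁ = (6.000, -3.750).
Round to (6.000, -3.750) and repeat: F = (-199.875, -396.625), J = [[-32.81250, 75.000], [-87.18750, 173.000]].
Δ = (5.602, 5.116), so (a, b)₂ = (11.602, 1.366).

(11.602, 1.366)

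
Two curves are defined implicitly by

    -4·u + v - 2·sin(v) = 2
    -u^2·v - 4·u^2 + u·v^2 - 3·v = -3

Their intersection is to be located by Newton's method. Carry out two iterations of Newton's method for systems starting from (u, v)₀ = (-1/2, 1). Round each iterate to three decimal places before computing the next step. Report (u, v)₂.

(-0.602, 0.431)

At (-1/2, 1): F = (-0.68294, -1.750).
Jacobian J = [[-4, -2·cos(v) + 1], [-2·u·v - 8·u + v^2, -u^2 + 2·u·v - 3]].
At the point, J = [[-4.000, -0.08060], [6.000, -4.250]] (det J = 17.48363).
Solving J·Δ = −F gives Δ = (-0.158, -0.635).
Then the next iterate is (u, v)₁ = (-0.658, 0.365).
Round to (-0.658, 0.365) and repeat: F = (0.28310, -0.07255), J = [[-4.000, -0.86825], [5.87757, -3.91330]].
Δ = (0.056, 0.066), so (u, v)₂ = (-0.602, 0.431).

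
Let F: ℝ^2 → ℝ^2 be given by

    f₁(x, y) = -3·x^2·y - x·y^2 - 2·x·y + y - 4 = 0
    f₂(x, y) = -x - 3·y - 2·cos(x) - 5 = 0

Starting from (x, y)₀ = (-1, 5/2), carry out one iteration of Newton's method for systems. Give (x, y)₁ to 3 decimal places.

At (-1, 5/2): F = (2.250, -12.58060).
Jacobian J = [[-6·x·y - y^2 - 2·y, -3·x^2 - 2·x·y - 2·x + 1], [2·sin(x) - 1, -3]].
At the point, J = [[3.750, 5.000], [-2.68294, -3.000]] (det J = 2.16471).
Solving J·Δ = −F gives Δ = (-25.940, 19.005).
Then the next iterate is (x, y)₁ = (-26.940, 21.505).

(-26.940, 21.505)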